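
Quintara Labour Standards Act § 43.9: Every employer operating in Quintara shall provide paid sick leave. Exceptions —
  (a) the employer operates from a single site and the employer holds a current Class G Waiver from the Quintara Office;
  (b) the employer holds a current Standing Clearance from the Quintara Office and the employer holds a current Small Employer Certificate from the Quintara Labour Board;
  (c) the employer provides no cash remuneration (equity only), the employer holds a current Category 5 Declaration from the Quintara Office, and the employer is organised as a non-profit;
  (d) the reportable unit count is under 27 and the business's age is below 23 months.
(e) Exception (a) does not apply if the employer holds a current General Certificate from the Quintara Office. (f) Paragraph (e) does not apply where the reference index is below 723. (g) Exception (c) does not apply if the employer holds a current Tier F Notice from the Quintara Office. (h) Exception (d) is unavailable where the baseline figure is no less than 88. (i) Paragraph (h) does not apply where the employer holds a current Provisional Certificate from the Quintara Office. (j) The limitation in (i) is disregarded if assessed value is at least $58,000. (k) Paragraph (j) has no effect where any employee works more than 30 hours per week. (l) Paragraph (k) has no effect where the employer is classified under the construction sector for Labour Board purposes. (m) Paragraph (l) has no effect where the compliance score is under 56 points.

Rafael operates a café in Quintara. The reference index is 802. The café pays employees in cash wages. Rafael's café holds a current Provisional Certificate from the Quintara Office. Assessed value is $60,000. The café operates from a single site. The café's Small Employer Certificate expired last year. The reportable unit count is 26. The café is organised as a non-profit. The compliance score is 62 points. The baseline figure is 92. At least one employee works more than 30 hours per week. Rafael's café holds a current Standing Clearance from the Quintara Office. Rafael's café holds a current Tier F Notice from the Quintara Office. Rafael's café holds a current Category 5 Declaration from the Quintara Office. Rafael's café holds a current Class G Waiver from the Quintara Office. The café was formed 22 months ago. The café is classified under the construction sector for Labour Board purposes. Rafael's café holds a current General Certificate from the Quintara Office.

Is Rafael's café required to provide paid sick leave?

Yes — Rafael's café must provide paid sick leave.

All of (a)'s requirements are met (the employer operates from a single site; a current Class G Waiver is held). However, paragraphs (e)–(f) must be considered: (e) operates — a current General Certificate is held. (f), which would lift (e), does not operate here — the reference index is 802, not below 723. Exception (a) does not apply.
Exception (b) does not apply: the Small Employer Certificate has expired.
Exception (c) does not apply: employees are paid cash wages.
Exception (d): the reportable unit count is 26, under the 27 limit; the business's age is 22 months, below the 23 months limit — every condition holds. Turning to paragraphs (h)–(m): (h) operates — the baseline figure is 92, meeting the 88 threshold. (i) would limit (h) — a current Provisional Certificate is held — but (j) sets (i) aside: (j) applies — assessed value is $60,000, meeting the $58,000 threshold. (k) would limit (j) — at least one employee exceeds 30 hours/week — but (l) sets (k) aside: (l) is engaged — the café is classified under the construction sector. (m) is not engaged (the compliance score is 62 points, not under 56 points), so (l) stands. So (d) is unavailable.
No exception displaces § 43.9.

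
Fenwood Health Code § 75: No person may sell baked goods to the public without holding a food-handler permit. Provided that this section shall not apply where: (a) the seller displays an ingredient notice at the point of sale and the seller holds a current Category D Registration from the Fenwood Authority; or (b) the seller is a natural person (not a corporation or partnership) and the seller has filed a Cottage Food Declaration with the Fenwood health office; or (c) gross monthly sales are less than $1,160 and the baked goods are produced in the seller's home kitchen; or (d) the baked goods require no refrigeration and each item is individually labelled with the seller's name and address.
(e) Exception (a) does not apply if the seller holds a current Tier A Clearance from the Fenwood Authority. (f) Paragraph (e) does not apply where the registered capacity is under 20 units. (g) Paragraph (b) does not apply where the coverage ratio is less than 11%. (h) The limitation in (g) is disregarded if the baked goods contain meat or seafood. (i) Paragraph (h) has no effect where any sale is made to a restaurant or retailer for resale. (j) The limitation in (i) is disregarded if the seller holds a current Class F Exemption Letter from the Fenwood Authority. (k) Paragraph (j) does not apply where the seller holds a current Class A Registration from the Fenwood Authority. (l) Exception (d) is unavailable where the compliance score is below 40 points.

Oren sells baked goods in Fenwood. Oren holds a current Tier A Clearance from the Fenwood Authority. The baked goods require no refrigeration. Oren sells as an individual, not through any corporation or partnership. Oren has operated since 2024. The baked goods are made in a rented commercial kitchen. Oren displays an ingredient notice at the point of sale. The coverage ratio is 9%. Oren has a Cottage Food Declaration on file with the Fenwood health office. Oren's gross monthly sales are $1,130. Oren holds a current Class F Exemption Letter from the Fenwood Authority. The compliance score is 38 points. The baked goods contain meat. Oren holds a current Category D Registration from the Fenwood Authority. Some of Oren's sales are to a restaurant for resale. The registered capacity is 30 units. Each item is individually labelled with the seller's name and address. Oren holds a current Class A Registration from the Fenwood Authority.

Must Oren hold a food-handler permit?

Exception (a) is satisfied on its face — an ingredient notice is displayed; a current Category D Registration is held. But: (e) operates against (a): a current Tier A Clearance is held. (f) is inapplicable (the registered capacity is 30 units, not under 20 units), so (e) stands. Exception (a) does not apply.
All of (b)'s requirements are met (the seller is a natural person; a Cottage Food Declaration is on file). But applying paragraphs (g)–(k): (g) operates — the coverage ratio is 9%, less than the 11% limit. (h) operates (the baked goods contain meat), but is overridden by (i): (i) operates against (h): some sales are to a restaurant for resale. (j) would limit (i) — a current Class F Exemption Letter is held — but (k) sets (j) aside: (k) operates against (j): a current Class A Registration is held. So (b) is unavailable.
Exception (c) does not apply: the baked goods are made in a commercial kitchen, not a home kitchen.
Exception (d): the baked goods are shelf-stable; items are individually labelled — every condition holds. But: (l) applies — the compliance score is 38 points, below the 40 points limit. Exception (d) does not apply.
No exception is made out. Oren falls within the general rule.

Yes — Oren must hold a food-handler permit.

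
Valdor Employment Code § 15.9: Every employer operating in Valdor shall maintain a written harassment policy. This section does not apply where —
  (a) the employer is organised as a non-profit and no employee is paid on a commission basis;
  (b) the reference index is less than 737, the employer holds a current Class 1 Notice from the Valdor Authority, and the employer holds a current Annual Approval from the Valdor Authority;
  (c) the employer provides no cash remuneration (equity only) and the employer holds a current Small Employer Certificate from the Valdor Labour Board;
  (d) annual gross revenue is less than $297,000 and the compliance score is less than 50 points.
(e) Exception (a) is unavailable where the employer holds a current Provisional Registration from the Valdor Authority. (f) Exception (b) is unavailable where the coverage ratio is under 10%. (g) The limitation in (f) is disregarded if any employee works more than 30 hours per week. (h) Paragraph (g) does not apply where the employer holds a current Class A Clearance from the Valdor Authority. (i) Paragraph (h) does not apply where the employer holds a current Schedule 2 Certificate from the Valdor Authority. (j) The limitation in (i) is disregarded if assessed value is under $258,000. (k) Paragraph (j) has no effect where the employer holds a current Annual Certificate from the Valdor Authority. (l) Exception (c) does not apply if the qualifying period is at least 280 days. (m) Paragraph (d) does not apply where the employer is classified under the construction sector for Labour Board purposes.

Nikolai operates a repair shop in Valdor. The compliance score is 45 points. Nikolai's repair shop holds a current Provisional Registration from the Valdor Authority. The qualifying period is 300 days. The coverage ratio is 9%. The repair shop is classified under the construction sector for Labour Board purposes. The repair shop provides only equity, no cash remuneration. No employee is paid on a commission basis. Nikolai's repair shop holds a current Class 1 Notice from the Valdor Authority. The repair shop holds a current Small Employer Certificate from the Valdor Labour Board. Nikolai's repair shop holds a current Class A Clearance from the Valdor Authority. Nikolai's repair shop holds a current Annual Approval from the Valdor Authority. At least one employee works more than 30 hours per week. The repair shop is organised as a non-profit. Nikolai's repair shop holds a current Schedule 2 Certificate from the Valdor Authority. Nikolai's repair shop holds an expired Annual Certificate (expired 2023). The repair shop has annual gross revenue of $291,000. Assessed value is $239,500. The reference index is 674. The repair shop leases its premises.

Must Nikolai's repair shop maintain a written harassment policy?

All of (a)'s requirements are met (the employer is a non-profit; no employee is paid on commission). But applying paragraph (e): (e) is triggered — a current Provisional Registration is held. Exception (a) does not apply.
Exception (b) is satisfied on its face — the reference index is 674, less than the 737 limit; a current Class 1 Notice is held; a current Annual Approval is held. But: (f) is engaged — the coverage ratio is 9%, under the 10% limit. (g) operates (at least one employee exceeds 30 hours/week), but yields to (h): (h) operates against (g): a current Class A Clearance is held. (i) would limit (h) — a current Schedule 2 Certificate is held — but (j) sets (i) aside: (j) operates against (i): assessed value is $239,500, under the $258,000 limit. (k), which would lift (j), does not operate here — the Annual Certificate is not current. So (b) is unavailable.
Exception (c): remuneration is equity-only; a current Small Employer Certificate is held — every condition holds. But: (l) operates against (c): the qualifying period is 300 days, meeting the 280 days threshold. (c) is therefore removed.
Exception (d) is satisfied on its face — annual gross revenue is $291,000, less than the $297,000 limit; the compliance score is 45 points, less than the 50 points limit. Turning to paragraph (m): (m) is engaged — the repair shop is classified under the construction sector. So (d) is unavailable.
No exception applies. The general rule governs.

Yes — Nikolai's repair shop must maintain a written harassment policy.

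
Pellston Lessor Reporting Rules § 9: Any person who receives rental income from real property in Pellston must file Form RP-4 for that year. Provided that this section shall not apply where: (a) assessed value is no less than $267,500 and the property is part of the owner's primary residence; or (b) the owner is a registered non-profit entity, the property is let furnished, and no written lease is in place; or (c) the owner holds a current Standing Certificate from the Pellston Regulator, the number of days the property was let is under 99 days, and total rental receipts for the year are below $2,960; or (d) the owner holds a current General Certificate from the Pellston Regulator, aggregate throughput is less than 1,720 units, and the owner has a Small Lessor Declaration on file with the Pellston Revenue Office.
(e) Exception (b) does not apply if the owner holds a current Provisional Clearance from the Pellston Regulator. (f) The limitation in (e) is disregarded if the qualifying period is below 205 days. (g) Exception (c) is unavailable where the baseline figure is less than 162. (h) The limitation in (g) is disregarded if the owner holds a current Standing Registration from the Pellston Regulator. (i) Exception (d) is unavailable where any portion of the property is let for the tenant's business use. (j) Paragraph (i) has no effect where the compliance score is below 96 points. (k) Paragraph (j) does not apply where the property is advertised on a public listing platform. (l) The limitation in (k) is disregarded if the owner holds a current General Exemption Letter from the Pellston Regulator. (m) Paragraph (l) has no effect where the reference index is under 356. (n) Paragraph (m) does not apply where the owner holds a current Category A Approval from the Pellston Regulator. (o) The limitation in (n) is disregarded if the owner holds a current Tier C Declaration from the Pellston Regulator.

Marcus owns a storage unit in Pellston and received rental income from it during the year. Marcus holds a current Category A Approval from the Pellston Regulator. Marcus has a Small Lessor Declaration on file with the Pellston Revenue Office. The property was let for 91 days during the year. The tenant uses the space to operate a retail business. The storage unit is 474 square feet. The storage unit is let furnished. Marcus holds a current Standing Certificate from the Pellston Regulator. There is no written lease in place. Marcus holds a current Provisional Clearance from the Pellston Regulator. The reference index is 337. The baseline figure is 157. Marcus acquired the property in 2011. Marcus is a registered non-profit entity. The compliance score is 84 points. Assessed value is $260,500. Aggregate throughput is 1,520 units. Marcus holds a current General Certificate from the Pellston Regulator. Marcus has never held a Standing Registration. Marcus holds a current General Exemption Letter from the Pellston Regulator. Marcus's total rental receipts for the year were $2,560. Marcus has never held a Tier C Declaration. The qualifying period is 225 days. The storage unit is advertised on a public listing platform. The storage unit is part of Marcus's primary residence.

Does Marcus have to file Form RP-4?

No — exception (d) applies; Marcus is not required to file Form RP-4.

Exception (a) fails — assessed value is $260,500, short of $267,500.
Exception (b) is satisfied on its face — Marcus is a registered non-profit; the property is let furnished; there is no written lease. However, paragraphs (e)–(f) must be considered: (e) operates against (b): a current Provisional Clearance is held. (f) is inapplicable (the qualifying period is 225 days, not below 205 days), so (e) stands. (b) is therefore removed.
All of (c)'s requirements are met (a current Standing Certificate is held; the number of days the property was let is 91 days, under the 99 days limit; total rental receipts for the year are $2,560, below the $2,960 limit). But applying paragraphs (g)–(h): (g) operates against (c): the baseline figure is 157, less than the 162 limit. (h) does not operate here (the Standing Registration is not current), so (g) stands. (c) is therefore removed.
All of (d)'s requirements are met (a current General Certificate is held; aggregate throughput is 1,520 units, less than the 1,720 units limit; a Small Lessor Declaration is on file). Applying paragraphs (i)–(o): (i) is engaged (the space is let for business use), but is displaced by (j): (j) applies — the compliance score is 84 points, below the 96 points limit. (k) operates (the property is publicly advertised), but is overridden by (l): (l) operates against (k): a current General Exemption Letter is held. (m) is engaged (the reference index is 337, under the 356 limit), but is itself disapplied by (n): (n) operates against (m): a current Category A Approval is held. (o), which would lift (n), is not engaged — no current Tier C Declaration is held. (d) remains available.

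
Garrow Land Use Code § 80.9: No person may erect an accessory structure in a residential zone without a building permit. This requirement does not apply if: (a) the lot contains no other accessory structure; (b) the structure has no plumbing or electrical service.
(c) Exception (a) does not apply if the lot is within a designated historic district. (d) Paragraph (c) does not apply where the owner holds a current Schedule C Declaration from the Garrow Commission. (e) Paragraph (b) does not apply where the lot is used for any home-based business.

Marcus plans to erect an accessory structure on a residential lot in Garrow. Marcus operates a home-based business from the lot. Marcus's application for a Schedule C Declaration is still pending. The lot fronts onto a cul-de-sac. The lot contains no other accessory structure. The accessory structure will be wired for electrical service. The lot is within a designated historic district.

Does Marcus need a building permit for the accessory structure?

All of (a)'s requirements are met (the lot has no other accessory structure). But applying paragraphs (c)–(d): (c) applies — the lot is in a historic district. (d) is not engaged (no current Schedule C Declaration is held), so (c) stands. So (a) is unavailable.
Exception (b) requires that the structure has no plumbing or electrical service; but electrical service is planned, so (b) is unavailable.
Every exception is unavailable, so the rule governs.

Yes — Marcus must obtain a building permit.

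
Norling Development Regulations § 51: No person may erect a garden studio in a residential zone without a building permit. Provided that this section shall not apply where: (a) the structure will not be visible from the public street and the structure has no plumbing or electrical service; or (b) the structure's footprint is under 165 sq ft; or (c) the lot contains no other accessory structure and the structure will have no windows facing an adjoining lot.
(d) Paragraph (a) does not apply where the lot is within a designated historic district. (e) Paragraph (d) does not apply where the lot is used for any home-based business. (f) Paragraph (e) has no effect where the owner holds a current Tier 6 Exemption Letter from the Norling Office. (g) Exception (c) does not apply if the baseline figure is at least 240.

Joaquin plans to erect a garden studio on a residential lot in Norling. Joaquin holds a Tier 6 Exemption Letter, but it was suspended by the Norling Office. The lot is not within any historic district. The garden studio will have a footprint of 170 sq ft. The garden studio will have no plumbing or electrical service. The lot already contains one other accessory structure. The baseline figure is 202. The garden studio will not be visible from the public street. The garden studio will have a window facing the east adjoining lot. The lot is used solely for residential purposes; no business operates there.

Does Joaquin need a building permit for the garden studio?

No — exception (a) applies; Joaquin does not need a building permit.

Exception (a) is satisfied on its face — the structure will not be visible from the street; there is no plumbing or electrical service. Under paragraphs (d)–(f): (d), which would limit (a), is not triggered: the lot is not in a historic district. So (a) applies.
Exception (b) requires that the structure's footprint is under 165 sq ft; but the structure's footprint is 170 sq ft, not under 165 sq ft, so (b) is unavailable.
Exception (c) requires that the lot contains no other accessory structure; but the lot already has another accessory structure, so (c) is unavailable.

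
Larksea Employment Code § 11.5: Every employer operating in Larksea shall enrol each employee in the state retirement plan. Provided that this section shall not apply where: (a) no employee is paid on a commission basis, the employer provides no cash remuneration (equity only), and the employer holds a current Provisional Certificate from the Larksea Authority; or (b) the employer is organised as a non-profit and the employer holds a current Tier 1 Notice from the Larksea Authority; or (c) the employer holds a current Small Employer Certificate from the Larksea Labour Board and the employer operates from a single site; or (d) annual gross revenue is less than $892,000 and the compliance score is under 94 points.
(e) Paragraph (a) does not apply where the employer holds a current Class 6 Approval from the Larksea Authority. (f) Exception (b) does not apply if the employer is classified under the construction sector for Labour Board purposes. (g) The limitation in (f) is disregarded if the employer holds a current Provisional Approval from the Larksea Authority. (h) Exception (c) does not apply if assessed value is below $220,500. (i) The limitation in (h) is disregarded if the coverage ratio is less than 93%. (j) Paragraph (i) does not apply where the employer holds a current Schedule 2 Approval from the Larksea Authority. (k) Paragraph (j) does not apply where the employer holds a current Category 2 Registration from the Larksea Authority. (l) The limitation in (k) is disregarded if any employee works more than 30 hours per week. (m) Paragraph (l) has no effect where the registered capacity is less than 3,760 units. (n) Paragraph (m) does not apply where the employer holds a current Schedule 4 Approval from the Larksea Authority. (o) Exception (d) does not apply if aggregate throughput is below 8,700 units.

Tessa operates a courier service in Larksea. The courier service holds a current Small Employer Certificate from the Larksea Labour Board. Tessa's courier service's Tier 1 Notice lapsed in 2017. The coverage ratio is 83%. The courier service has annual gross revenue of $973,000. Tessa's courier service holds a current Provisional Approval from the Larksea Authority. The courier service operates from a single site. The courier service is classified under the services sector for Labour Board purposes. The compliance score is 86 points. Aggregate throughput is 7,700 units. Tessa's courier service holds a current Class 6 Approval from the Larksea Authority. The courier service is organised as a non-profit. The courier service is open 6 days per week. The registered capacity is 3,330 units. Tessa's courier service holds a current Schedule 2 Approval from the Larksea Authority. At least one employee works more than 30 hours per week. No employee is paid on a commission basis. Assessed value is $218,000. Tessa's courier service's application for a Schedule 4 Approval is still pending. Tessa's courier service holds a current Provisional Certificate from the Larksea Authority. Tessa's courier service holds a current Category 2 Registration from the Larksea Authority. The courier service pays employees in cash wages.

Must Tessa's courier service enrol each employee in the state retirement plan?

No — exception (c) applies; Tessa's courier service is not required to enrol each employee in the state retirement plan.

Exception (a) fails — employees are paid cash wages.
Exception (b) fails — the Tier 1 Notice is not current.
All of (c)'s requirements are met (a current Small Employer Certificate is held; the employer operates from a single site). Considering the limiting provisions: (h) is triggered (assessed value is $218,000, below the $220,500 limit), but is set aside by (i): (i) operates — the coverage ratio is 83%, less than the 93% limit. (j) is triggered (a current Schedule 2 Approval is held), but yields to (k): (k) operates against (j): a current Category 2 Registration is held. (l) would limit (k) — at least one employee exceeds 30 hours/week — but (m) sets (l) aside: (m) operates against (l): the registered capacity is 3,330 units, less than the 3,760 units limit. (n), which would lift (m), is not engaged — no current Schedule 4 Approval is held. So (c) applies.
Exception (d) fails — annual gross revenue is $973,000, not less than $892,000.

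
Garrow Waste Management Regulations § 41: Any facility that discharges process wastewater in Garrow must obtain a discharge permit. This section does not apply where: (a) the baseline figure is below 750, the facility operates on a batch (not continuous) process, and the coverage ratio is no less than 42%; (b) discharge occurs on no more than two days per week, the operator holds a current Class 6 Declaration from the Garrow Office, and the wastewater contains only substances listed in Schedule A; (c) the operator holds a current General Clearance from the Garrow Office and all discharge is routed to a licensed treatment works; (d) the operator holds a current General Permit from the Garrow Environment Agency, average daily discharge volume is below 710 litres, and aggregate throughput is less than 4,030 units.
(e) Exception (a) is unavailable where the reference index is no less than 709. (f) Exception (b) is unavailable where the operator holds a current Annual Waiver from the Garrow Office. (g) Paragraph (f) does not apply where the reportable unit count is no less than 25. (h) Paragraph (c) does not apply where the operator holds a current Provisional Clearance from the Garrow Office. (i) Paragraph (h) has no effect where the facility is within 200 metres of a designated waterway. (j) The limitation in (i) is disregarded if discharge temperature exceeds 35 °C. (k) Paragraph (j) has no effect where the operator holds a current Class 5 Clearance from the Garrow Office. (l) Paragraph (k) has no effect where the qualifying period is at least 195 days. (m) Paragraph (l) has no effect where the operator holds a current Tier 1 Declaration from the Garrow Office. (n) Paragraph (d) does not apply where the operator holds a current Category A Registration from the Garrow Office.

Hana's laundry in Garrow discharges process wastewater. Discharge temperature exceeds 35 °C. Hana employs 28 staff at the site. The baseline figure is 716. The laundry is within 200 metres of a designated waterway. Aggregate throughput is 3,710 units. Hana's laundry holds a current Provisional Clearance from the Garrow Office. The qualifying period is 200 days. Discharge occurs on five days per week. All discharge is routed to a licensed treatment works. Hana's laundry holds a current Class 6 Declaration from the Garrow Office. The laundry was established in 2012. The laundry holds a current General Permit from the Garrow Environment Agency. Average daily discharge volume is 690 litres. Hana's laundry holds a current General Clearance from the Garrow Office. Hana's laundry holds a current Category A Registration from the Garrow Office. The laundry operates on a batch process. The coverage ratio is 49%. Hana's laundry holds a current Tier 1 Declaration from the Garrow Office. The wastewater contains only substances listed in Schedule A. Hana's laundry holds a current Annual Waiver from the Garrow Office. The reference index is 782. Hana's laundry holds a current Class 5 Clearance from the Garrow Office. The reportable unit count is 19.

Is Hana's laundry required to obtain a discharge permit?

Exception (a): the baseline figure is 716, below the 750 limit; the facility operates on a batch process; the coverage ratio is 49%, meeting the 42% threshold — every condition holds. But: (e) applies — the reference index is 782, meeting the 709 threshold. Exception (a) does not apply.
Exception (b) fails — discharge occurs on five days per week.
Exception (c): a current General Clearance is held; discharge is routed to a licensed treatment works — every condition holds. Applying paragraphs (h)–(m): (h) would limit (c) — a current Provisional Clearance is held — but (i) sets (h) aside: (i) operates — the laundry is within 200 m of a designated waterway. (j) would limit (i) — discharge temperature exceeds 35 °C — but (k) sets (j) aside: (k) operates against (j): a current Class 5 Clearance is held. (l) operates (the qualifying period is 200 days, meeting the 195 days threshold), but is overridden by (m): (m) operates against (l): a current Tier 1 Declaration is held. Exception (c) stands.
Exception (d) is satisfied on its face — a current General Permit is held; average daily discharge volume is 690 litres, below the 710 litres limit; aggregate throughput is 3,710 units, less than the 4,030 units limit. But: (n) is engaged — a current Category A Registration is held. So (d) is unavailable.

No — exception (c) applies; Hana's laundry is not required to obtain a discharge permit.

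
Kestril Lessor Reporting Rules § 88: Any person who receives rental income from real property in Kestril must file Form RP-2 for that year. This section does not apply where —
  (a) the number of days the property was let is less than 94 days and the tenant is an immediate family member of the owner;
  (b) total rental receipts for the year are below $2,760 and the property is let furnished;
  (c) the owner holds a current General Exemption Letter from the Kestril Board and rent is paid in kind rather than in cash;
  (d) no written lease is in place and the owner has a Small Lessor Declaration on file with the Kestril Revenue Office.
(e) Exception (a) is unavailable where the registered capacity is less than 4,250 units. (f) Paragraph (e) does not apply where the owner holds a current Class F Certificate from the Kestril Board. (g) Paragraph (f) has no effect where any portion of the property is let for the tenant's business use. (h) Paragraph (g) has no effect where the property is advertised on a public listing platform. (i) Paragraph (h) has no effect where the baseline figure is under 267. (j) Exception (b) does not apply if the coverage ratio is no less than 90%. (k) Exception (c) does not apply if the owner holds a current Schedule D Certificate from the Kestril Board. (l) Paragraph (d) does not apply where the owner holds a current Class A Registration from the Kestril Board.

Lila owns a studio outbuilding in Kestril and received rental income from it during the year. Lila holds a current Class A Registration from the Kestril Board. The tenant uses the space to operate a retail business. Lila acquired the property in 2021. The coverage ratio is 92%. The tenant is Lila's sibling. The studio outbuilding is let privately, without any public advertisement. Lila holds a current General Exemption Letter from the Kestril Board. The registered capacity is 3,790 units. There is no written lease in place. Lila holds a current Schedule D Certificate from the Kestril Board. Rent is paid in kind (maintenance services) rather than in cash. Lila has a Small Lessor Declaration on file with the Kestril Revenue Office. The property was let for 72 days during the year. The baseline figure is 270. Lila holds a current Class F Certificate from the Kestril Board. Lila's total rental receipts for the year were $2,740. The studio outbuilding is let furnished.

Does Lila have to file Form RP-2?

Exception (a)'s conditions are all satisfied: the number of days the property was let is 72 days, less than the 94 days limit; the tenant is an immediate family member. But applying paragraphs (e)–(i): (e) is engaged — the registered capacity is 3,790 units, less than the 4,250 units limit. (f) is engaged (a current Class F Certificate is held), but is set aside by (g): (g) applies — the space is let for business use. (h) does not operate here (the property is let privately without advertisement), so (g) stands. Exception (a) does not apply.
Exception (b): total rental receipts for the year are $2,740, below the $2,760 limit; the property is let furnished — every condition holds. However, paragraph (j) must be considered: (j) is engaged — the coverage ratio is 92%, meeting the 90% threshold. Exception (b) does not apply.
Exception (c) is satisfied on its face — a current General Exemption Letter is held; rent is paid in kind. But applying paragraph (k): (k) is triggered — a current Schedule D Certificate is held. Exception (c) does not apply.
Exception (d)'s conditions are all satisfied: there is no written lease; a Small Lessor Declaration is on file. But applying paragraph (l): (l) is triggered — a current Class A Registration is held. (d) is therefore removed.
No exception displaces § 88.

Yes — Lila must file Form RP-2.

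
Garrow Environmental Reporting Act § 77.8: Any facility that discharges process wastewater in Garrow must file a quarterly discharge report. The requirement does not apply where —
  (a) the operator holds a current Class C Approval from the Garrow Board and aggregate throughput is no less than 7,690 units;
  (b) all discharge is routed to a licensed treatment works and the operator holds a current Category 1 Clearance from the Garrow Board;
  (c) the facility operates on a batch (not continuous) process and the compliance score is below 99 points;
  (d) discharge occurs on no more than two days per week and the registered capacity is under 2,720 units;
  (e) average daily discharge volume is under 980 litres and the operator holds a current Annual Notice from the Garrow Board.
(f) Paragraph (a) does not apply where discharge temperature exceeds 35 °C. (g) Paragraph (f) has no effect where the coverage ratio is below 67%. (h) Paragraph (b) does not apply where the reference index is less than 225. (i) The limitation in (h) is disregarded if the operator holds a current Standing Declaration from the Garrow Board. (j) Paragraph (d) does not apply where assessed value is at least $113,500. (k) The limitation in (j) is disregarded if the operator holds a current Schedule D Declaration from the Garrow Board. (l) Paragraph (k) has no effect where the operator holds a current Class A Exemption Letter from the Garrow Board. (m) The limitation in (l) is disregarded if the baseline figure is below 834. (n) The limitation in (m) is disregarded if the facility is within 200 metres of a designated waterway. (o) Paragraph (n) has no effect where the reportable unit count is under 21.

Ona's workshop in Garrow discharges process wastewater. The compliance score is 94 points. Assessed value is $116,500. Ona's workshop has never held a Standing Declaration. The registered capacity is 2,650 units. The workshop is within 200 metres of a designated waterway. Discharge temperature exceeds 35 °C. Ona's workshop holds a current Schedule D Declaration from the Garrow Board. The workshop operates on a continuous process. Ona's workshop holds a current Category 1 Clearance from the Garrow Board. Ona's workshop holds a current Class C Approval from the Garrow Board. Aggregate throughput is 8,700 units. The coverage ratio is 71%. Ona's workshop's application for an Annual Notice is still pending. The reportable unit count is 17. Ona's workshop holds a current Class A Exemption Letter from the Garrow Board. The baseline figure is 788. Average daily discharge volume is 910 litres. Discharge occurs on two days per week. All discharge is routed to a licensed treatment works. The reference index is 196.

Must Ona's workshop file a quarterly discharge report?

No — exception (d) applies; Ona's workshop is not required to file a quarterly discharge report.

Exception (a) is satisfied on its face — a current Class C Approval is held; aggregate throughput is 8,700 units, meeting the 7,690 units threshold. But: (f) is triggered — discharge temperature exceeds 35 °C. (g) does not operate here (the coverage ratio is 71%, not below 67%), so (f) stands. (a) is therefore removed.
All of (b)'s requirements are met (discharge is routed to a licensed treatment works; a current Category 1 Clearance is held). But applying paragraphs (h)–(i): (h) is engaged — the reference index is 196, less than the 225 limit. (i), which would lift (h), is inapplicable — the Standing Declaration is not current. (b) is therefore removed.
Exception (c) fails — the facility operates on a continuous process.
Exception (d): discharge occurs on no more than two days per week; the registered capacity is 2,650 units, under the 2,720 units limit — every condition holds. Applying paragraphs (j)–(o): (j) would limit (d) — assessed value is $116,500, meeting the $113,500 threshold — but (k) sets (j) aside: (k) is triggered — a current Schedule D Declaration is held. (l) would limit (k) — a current Class A Exemption Letter is held — but (m) sets (l) aside: (m) operates against (l): the baseline figure is 788, below the 834 limit. (n) would limit (m) — the workshop is within 200 m of a designated waterway — but (o) sets (n) aside: (o) operates — the reportable unit count is 17, under the 21 limit. So (d) applies.
Exception (e) requires that the operator holds a current Annual Notice from the Garrow Board; but no current Annual Notice is held, so (e) is unavailable.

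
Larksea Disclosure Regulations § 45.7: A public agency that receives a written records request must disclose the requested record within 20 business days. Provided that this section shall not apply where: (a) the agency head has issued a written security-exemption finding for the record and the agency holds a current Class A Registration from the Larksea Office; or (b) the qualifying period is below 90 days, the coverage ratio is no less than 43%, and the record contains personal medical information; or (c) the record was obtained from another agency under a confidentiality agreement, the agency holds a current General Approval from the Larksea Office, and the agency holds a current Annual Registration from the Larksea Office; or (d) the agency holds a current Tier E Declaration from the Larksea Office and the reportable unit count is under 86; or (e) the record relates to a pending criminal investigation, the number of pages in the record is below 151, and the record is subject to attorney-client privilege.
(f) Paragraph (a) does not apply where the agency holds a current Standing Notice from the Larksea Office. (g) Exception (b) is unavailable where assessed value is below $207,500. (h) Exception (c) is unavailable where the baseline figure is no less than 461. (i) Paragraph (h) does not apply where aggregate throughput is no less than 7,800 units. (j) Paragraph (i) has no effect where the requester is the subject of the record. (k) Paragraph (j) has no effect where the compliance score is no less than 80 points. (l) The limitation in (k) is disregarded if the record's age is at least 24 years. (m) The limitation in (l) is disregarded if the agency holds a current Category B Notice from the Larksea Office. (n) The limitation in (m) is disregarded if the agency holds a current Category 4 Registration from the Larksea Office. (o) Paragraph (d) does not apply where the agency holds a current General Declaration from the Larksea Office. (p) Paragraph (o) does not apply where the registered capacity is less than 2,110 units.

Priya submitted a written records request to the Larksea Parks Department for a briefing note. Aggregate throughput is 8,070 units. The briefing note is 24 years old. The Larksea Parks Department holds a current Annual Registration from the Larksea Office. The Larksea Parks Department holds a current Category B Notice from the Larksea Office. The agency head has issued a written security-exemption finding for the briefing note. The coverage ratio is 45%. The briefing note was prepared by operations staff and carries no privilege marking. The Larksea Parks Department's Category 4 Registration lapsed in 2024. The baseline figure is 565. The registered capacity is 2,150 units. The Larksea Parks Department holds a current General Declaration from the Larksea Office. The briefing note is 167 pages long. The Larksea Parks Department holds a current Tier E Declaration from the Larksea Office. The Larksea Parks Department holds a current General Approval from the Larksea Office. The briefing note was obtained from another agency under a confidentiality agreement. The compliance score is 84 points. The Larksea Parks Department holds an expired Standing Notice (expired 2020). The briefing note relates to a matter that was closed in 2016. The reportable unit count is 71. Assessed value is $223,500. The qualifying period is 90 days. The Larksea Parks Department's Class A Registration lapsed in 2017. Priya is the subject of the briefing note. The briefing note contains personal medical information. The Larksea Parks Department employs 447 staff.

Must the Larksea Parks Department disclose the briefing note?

No — exception (c) applies; the Larksea Parks Department is not required to disclose the briefing note.

Exception (a) requires that the agency holds a current Class A Registration from the Larksea Office; but the Class A Registration is not current, so (a) is unavailable.
Exception (b) requires that the qualifying period is below 90 days; but the qualifying period is 90 days, not below 90 days, so (b) is unavailable.
Exception (c): the briefing note was obtained under a confidentiality agreement; a current General Approval is held; a current Annual Registration is held — every condition holds. Under paragraphs (h)–(n): (h) would limit (c) — the baseline figure is 565, meeting the 461 threshold — but (i) sets (h) aside: (i) applies — aggregate throughput is 8,070 units, meeting the 7,800 units threshold. (j) would limit (i) — Priya is the subject of the briefing note — but (k) sets (j) aside: (k) applies — the compliance score is 84 points, meeting the 80 points threshold. (l) would limit (k) — the record's age is 24 years, meeting the 24 years threshold — but (m) sets (l) aside: (m) operates against (l): a current Category B Notice is held. (n), which would lift (m), is inapplicable — the Category 4 Registration is not current. So (c) applies.
Exception (d)'s conditions are all satisfied: a current Tier E Declaration is held; the reportable unit count is 71, under the 86 limit. But applying paragraphs (o)–(p): (o) operates against (d): a current General Declaration is held. (p) is inapplicable (the registered capacity is 2,150 units, not less than 2,110 units), so (o) stands. (d) is therefore removed.
Exception (e) requires that the record relates to a pending criminal investigation; but the briefing note relates to a closed matter, so (e) is unavailable.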